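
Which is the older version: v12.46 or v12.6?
v12.6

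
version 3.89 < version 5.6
True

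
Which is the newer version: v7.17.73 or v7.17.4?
v7.17.73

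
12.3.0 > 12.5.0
False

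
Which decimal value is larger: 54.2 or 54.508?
54.508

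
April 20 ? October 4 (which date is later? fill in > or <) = <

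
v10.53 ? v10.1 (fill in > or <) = >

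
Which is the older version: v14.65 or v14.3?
v14.3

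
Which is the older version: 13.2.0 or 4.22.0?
4.22.0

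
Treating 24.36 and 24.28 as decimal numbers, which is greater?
24.36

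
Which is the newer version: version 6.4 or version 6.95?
version 6.95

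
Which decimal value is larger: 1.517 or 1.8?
1.8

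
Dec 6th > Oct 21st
True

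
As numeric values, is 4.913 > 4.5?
True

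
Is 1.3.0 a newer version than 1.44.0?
No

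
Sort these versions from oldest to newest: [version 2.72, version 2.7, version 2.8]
[version 2.7, version 2.8, version 2.72]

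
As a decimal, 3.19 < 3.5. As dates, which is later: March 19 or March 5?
March 19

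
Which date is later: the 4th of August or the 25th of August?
the 25th of August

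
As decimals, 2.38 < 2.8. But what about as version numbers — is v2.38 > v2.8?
True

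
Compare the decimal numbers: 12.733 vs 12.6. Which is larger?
12.733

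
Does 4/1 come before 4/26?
Yes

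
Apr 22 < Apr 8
False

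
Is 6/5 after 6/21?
No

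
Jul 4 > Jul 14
False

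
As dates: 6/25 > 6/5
True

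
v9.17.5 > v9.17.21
False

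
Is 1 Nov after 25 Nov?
No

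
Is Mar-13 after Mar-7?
Yes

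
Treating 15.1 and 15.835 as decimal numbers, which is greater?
15.835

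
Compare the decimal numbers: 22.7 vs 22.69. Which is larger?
22.7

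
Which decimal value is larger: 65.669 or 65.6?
65.669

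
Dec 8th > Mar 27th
True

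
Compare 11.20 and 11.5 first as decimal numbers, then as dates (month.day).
As decimals: 11.20 < 11.5. As dates: 11/20 is later than 11/5 (day 20 > day 5).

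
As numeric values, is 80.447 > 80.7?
False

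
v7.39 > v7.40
False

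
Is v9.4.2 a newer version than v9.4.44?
No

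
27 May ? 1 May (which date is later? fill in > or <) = >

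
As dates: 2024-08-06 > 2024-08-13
False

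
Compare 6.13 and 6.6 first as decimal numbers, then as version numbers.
As decimals: 6.13 < 6.6. As versions: v6.13 > v6.6 (minor version 13 > 6).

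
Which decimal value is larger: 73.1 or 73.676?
73.676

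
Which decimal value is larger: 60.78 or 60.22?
60.78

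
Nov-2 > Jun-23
True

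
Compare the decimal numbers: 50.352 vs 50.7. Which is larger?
50.7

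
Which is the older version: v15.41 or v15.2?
v15.2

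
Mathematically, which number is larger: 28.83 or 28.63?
28.83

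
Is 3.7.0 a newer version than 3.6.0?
Yes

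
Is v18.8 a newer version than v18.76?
No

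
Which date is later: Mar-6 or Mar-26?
Mar-26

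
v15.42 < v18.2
True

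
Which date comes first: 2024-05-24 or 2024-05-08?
2024-05-08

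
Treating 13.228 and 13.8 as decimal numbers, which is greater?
13.8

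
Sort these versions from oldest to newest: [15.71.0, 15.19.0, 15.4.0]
[15.4.0, 15.19.0, 15.71.0]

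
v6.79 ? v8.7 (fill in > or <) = <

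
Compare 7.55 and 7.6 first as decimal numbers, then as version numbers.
As decimals: 7.55 < 7.6. As versions: v7.55 > v7.6 (minor version 55 > 6).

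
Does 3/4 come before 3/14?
Yes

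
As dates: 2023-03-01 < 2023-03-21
True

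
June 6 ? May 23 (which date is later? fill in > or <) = >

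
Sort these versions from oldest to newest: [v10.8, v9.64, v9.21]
[v9.21, v9.64, v10.8]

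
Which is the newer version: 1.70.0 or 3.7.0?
3.7.0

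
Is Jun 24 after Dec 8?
No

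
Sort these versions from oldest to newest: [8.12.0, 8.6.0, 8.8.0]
[8.6.0, 8.8.0, 8.12.0]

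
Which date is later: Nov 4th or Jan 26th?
Nov 4th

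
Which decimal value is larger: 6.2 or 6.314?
6.314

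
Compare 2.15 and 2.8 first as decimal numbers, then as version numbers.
As decimals: 2.15 < 2.8. As versions: v2.15 > v2.8 (minor version 15 > 8).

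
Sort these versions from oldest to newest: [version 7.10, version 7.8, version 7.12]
[version 7.8, version 7.10, version 7.12]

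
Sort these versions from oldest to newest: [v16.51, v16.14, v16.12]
[v16.12, v16.14, v16.51]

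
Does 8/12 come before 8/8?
No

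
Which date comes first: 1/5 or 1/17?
1/5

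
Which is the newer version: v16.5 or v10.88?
v16.5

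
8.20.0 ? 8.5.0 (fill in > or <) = >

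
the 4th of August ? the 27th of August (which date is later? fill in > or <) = <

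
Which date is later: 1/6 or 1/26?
1/26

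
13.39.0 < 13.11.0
False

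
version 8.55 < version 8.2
False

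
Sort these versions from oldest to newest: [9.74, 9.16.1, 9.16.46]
[9.16.1, 9.16.46, 9.74]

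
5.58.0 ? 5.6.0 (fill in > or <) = >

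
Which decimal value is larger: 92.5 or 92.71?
92.71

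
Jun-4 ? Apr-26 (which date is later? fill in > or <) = >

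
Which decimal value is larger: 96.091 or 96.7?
96.7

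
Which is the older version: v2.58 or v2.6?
v2.6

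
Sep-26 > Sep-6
True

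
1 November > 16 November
False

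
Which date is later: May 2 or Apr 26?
May 2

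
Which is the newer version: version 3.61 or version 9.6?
version 9.6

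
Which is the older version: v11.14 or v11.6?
v11.6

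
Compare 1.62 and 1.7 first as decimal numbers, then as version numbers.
As decimals: 1.62 < 1.7. As versions: v1.62 > v1.7 (minor version 62 > 7).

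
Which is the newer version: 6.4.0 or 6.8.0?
6.8.0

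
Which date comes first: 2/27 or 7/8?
2/27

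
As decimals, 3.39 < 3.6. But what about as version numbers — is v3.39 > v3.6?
True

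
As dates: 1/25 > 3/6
False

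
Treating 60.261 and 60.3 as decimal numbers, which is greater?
60.3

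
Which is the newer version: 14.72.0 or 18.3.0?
18.3.0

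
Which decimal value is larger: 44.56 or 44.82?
44.82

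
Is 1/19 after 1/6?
Yes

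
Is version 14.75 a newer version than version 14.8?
Yes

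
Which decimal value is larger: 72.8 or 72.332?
72.8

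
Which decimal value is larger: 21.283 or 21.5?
21.5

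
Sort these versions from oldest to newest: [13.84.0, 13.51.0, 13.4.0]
[13.4.0, 13.51.0, 13.84.0]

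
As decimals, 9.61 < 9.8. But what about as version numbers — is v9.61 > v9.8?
True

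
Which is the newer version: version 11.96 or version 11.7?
version 11.96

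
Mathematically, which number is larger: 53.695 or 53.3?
53.695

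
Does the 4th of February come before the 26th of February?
Yes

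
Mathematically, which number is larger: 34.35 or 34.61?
34.61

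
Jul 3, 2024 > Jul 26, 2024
False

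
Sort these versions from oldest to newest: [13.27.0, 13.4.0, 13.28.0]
[13.4.0, 13.27.0, 13.28.0]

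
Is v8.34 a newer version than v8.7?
Yes. Version numbers are compared segment by segment as integers, not as decimals: minor version 34 > 7, so v8.34 > v8.7 (even though the decimal 8.34 < 8.7).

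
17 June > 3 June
True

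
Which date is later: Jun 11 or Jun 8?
Jun 11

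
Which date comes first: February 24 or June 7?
February 24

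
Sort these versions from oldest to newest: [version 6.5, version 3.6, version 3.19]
[version 3.6, version 3.19, version 6.5]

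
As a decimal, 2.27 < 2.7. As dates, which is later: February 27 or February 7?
February 27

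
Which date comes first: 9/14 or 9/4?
9/4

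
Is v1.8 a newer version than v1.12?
No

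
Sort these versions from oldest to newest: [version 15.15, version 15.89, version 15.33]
[version 15.15, version 15.33, version 15.89]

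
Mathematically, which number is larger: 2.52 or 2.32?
2.52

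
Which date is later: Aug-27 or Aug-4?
Aug-27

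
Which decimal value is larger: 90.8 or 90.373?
90.8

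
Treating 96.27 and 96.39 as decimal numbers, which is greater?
96.39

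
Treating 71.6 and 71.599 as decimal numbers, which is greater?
71.6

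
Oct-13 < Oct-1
False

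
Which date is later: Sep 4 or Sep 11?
Sep 11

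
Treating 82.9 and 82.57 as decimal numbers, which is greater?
82.9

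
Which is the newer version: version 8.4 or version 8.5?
version 8.5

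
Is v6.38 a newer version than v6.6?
Yes. Version numbers are compared segment by segment as integers, not as decimals: minor version 38 > 6, so v6.38 > v6.6 (even though the decimal 6.38 < 6.6).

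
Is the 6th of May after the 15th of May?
No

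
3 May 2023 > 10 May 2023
False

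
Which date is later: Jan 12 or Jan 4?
Jan 12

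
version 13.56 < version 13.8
False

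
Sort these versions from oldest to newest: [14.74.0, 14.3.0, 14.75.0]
[14.3.0, 14.74.0, 14.75.0]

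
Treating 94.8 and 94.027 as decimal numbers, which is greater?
94.8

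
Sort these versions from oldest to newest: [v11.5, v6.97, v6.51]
[v6.51, v6.97, v11.5]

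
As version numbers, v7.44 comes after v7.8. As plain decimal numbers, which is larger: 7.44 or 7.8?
7.8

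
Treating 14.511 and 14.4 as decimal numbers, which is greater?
14.511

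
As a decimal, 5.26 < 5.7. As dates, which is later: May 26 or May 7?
May 26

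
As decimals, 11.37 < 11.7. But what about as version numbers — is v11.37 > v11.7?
True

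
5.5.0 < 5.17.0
True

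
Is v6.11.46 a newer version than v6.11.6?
Yes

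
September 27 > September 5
True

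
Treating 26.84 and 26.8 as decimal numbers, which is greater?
26.84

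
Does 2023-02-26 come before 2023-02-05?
No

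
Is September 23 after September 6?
Yes. Day 23 comes after day 6 in September — this is a date comparison, not a decimal one (the decimal 9.23 would be smaller than 9.6).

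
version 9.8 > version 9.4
True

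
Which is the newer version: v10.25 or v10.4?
v10.25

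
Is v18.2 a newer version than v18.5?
No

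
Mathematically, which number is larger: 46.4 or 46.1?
46.4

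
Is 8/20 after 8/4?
Yes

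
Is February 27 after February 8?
Yes. Day 27 comes after day 8 in February — this is a date comparison, not a decimal one (the decimal 2.27 would be smaller than 2.8).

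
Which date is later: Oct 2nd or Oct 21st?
Oct 21st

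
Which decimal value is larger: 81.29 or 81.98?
81.98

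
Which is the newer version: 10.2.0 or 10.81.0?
10.81.0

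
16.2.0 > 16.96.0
False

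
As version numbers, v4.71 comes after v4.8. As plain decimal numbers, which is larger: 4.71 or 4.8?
4.8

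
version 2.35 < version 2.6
False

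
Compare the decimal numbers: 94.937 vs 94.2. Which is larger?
94.937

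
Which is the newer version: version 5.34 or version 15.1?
version 15.1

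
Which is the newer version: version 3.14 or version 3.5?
version 3.14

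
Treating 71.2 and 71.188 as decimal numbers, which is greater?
71.2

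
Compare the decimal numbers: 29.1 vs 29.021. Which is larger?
29.1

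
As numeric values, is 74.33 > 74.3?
True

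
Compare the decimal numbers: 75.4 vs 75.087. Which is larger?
75.4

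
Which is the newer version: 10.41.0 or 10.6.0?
10.41.0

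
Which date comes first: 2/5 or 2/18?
2/5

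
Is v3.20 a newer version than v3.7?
Yes. Version numbers are compared segment by segment as integers, not as decimals: minor version 20 > 7, so v3.20 > v3.7 (even though the decimal 3.20 < 3.7).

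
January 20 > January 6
True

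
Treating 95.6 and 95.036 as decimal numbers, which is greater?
95.6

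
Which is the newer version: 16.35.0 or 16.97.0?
16.97.0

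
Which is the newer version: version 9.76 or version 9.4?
version 9.76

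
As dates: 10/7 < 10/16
True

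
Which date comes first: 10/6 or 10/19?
10/6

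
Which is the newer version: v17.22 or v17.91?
v17.91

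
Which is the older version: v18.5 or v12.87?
v12.87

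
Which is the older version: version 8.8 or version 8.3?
version 8.3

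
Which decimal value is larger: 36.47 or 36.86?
36.86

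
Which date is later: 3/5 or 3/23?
3/23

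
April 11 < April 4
False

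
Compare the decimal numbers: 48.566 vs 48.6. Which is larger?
48.6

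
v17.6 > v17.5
True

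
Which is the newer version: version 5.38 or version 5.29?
version 5.38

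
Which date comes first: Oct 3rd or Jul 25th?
Jul 25th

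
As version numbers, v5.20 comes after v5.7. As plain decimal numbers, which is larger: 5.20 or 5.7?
5.7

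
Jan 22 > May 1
False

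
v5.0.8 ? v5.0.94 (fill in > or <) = <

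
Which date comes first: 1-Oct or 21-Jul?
21-Jul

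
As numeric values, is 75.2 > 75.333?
False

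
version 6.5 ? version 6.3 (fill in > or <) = >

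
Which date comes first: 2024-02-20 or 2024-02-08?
2024-02-08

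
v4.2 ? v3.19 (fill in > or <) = >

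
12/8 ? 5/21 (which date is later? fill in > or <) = >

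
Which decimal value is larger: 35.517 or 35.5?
35.517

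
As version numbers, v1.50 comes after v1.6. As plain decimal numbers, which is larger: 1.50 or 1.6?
1.6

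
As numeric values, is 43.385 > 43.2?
True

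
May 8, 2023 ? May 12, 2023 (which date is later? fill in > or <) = <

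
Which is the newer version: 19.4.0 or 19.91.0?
19.91.0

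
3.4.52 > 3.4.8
True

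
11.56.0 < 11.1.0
False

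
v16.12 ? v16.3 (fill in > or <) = >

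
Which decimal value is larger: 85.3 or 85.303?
85.303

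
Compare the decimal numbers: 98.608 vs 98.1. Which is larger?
98.608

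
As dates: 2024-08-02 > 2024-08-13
False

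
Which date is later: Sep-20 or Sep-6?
Sep-20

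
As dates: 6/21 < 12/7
True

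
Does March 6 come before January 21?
No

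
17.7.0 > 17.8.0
False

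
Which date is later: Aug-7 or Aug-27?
Aug-27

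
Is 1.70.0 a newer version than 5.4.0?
No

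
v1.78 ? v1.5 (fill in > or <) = >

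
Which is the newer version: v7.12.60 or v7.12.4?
v7.12.60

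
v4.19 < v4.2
False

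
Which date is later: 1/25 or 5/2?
5/2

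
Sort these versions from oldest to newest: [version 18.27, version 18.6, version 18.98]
[version 18.6, version 18.27, version 18.98]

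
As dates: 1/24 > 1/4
True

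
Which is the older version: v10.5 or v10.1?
v10.1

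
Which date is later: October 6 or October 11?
October 11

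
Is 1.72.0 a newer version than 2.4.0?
No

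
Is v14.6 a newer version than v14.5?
Yes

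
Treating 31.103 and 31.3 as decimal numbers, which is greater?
31.3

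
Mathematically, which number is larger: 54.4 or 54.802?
54.802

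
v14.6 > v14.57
False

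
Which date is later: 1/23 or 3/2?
3/2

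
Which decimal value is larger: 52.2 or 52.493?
52.493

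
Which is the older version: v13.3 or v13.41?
v13.3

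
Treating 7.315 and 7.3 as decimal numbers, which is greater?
7.315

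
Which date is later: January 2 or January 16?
January 16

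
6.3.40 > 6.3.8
True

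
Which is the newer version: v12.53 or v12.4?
v12.53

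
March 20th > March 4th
True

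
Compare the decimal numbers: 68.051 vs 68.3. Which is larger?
68.3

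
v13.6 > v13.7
False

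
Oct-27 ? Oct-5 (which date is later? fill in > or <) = >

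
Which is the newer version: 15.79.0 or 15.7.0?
15.79.0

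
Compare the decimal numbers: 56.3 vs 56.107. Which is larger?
56.3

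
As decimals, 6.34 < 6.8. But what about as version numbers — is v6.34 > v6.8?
True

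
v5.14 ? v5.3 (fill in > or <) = >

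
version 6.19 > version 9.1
False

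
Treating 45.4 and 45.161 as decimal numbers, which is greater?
45.4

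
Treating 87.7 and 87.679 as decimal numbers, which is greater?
87.7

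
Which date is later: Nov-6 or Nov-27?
Nov-27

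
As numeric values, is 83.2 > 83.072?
True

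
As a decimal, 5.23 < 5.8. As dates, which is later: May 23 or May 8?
May 23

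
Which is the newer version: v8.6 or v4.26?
v8.6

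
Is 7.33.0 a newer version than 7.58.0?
No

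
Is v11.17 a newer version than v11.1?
Yes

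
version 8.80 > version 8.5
True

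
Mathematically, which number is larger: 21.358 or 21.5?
21.5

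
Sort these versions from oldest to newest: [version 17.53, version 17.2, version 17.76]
[version 17.2, version 17.53, version 17.76]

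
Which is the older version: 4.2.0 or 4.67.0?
4.2.0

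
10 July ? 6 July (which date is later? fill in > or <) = >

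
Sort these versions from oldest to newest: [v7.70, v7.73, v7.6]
[v7.6, v7.70, v7.73]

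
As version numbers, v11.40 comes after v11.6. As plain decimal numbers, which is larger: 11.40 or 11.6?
11.6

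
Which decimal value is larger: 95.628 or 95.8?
95.8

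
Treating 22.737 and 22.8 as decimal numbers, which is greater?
22.8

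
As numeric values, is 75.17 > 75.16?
True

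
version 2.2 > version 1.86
True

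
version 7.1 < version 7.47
True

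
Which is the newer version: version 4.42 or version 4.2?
version 4.42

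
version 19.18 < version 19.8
False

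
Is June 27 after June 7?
Yes. Day 27 comes after day 7 in June — this is a date comparison, not a decimal one (the decimal 6.27 would be smaller than 6.7).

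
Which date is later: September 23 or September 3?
September 23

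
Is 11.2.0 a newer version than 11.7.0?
No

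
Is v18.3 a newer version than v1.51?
Yes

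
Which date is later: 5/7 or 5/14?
5/14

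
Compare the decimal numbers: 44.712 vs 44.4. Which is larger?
44.712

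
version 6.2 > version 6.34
False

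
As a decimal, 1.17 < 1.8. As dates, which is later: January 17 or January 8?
January 17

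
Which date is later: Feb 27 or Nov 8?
Nov 8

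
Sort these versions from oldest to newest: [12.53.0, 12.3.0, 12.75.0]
[12.3.0, 12.53.0, 12.75.0]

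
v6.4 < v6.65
True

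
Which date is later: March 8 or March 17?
March 17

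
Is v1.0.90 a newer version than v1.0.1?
Yes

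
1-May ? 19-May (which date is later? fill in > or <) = <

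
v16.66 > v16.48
True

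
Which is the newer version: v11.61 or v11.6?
v11.61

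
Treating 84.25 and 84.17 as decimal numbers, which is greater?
84.25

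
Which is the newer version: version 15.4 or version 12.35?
version 15.4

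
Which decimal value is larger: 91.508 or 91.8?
91.8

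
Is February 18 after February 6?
Yes. Day 18 comes after day 6 in February — this is a date comparison, not a decimal one (the decimal 2.18 would be smaller than 2.6).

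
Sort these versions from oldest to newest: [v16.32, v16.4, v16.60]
[v16.4, v16.32, v16.60]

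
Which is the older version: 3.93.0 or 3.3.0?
3.3.0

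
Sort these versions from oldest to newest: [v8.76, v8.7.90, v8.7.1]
[v8.7.1, v8.7.90, v8.76]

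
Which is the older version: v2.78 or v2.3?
v2.3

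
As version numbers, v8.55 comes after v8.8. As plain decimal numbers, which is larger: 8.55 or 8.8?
8.8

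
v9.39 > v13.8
False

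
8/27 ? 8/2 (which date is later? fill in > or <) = >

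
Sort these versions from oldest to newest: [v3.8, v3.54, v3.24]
[v3.8, v3.24, v3.54]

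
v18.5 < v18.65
True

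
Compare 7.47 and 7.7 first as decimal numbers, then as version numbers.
As decimals: 7.47 < 7.7. As versions: v7.47 > v7.7 (minor version 47 > 7).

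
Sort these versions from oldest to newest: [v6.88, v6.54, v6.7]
[v6.7, v6.54, v6.88]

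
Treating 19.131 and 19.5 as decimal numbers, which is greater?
19.5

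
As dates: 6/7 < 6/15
True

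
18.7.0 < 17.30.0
False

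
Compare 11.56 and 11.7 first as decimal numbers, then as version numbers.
As decimals: 11.56 < 11.7. As versions: v11.56 > v11.7 (minor version 56 > 7).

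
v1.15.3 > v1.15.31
False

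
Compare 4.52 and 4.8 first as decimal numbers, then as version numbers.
As decimals: 4.52 < 4.8. As versions: v4.52 > v4.8 (minor version 52 > 8).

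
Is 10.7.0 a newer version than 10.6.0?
Yes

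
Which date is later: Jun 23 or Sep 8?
Sep 8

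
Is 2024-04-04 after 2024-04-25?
No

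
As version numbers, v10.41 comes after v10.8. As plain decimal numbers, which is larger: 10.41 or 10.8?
10.8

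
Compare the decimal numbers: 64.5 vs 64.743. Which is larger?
64.743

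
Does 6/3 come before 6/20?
Yes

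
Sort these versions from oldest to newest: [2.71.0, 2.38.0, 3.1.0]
[2.38.0, 2.71.0, 3.1.0]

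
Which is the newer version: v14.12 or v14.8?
v14.12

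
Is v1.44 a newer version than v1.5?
Yes. Version numbers are compared segment by segment as integers, not as decimals: minor version 44 > 5, so v1.44 > v1.5 (even though the decimal 1.44 < 1.5).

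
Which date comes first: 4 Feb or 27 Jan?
27 Jan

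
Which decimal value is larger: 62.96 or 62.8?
62.96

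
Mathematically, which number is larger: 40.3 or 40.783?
40.783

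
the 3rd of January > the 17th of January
False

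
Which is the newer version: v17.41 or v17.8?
v17.41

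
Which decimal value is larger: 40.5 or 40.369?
40.5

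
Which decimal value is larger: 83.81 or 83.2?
83.81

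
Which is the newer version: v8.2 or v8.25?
v8.25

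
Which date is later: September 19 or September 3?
September 19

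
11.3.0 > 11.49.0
False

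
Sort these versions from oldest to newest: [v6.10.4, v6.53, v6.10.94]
[v6.10.4, v6.10.94, v6.53]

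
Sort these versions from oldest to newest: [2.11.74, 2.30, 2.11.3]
[2.11.3, 2.11.74, 2.30]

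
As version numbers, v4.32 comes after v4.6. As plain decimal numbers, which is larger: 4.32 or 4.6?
4.6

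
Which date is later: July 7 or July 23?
July 23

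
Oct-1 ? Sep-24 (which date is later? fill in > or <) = >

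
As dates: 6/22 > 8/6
False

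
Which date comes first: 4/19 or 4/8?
4/8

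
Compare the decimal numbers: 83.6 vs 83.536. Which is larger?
83.6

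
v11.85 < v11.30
False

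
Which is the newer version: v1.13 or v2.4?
v2.4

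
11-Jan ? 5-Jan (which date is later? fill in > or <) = >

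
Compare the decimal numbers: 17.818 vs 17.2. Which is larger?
17.818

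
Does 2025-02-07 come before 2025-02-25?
Yes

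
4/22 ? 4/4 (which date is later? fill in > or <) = >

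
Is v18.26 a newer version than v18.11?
Yes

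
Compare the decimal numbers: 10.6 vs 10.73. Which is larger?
10.73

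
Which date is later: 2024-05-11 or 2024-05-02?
2024-05-11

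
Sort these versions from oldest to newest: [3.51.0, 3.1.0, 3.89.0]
[3.1.0, 3.51.0, 3.89.0]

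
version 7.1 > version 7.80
False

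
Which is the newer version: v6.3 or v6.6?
v6.6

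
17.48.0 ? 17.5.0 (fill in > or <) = >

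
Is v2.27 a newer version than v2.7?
Yes. Version numbers are compared segment by segment as integers, not as decimals: minor version 27 > 7, so v2.27 > v2.7 (even though the decimal 2.27 < 2.7).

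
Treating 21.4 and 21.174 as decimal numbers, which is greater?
21.4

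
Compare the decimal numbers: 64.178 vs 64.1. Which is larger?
64.178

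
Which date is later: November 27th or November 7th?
November 27th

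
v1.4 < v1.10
True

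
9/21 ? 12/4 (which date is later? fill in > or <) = <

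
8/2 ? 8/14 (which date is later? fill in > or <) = <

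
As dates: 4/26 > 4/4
True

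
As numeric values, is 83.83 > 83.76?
True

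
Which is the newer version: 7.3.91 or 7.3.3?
7.3.91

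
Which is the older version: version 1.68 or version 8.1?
version 1.68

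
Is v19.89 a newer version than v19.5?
Yes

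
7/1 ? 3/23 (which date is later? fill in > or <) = >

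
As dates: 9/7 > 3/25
True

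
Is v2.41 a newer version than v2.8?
Yes. Version numbers are compared segment by segment as integers, not as decimals: minor version 41 > 8, so v2.41 > v2.8 (even though the decimal 2.41 < 2.8).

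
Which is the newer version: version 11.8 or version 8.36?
version 11.8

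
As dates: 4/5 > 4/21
False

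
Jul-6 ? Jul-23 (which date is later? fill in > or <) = <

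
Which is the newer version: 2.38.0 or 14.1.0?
14.1.0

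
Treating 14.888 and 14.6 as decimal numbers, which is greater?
14.888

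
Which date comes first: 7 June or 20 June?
7 June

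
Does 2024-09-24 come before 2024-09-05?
No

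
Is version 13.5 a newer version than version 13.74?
No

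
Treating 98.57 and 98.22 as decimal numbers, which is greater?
98.57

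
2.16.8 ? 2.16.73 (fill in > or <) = <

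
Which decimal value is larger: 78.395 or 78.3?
78.395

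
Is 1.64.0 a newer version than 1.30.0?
Yes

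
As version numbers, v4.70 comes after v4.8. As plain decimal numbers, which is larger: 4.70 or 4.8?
4.8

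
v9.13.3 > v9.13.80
False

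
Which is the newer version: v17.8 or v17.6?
v17.8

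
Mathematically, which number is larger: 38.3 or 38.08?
38.3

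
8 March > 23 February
True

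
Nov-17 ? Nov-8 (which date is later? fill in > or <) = >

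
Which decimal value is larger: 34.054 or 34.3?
34.3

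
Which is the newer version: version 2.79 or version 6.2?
version 6.2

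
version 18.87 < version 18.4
False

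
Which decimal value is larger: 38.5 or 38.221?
38.5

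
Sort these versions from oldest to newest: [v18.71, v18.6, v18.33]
[v18.6, v18.33, v18.71]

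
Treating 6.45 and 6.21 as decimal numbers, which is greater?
6.45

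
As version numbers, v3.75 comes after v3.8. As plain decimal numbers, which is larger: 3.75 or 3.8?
3.8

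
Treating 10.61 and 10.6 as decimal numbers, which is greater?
10.61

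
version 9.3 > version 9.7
False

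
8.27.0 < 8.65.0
True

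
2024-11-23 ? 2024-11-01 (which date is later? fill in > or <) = >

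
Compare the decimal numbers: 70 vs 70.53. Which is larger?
70.53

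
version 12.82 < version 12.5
False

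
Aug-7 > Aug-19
False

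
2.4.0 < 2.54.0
True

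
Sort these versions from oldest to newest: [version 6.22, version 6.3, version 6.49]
[version 6.3, version 6.22, version 6.49]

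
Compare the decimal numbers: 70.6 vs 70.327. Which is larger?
70.6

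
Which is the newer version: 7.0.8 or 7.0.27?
7.0.27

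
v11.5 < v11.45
True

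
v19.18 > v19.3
True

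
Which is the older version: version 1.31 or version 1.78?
version 1.31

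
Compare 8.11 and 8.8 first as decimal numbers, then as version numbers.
As decimals: 8.11 < 8.8. As versions: v8.11 > v8.8 (minor version 11 > 8).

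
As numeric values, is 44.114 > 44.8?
False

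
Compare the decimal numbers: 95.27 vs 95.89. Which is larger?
95.89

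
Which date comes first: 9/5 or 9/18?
9/5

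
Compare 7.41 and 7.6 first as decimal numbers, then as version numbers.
As decimals: 7.41 < 7.6. As versions: v7.41 > v7.6 (minor version 41 > 6).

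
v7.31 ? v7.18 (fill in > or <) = >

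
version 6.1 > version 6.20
False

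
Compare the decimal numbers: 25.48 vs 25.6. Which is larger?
25.6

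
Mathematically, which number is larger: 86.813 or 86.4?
86.813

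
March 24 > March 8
True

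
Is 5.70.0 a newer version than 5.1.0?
Yes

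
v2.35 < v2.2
False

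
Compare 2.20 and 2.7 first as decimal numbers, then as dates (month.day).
As decimals: 2.20 < 2.7. As dates: 2/20 is later than 2/7 (day 20 > day 7).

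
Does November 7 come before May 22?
No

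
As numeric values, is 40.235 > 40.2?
True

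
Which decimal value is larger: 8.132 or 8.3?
8.3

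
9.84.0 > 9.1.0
True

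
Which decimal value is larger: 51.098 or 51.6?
51.6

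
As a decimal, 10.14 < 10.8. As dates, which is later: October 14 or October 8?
October 14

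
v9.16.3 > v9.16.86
False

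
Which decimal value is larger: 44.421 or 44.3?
44.421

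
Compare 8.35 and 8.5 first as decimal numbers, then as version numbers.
As decimals: 8.35 < 8.5. As versions: v8.35 > v8.5 (minor version 35 > 5).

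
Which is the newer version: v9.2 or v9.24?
v9.24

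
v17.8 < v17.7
False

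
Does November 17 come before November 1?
No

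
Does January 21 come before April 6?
Yes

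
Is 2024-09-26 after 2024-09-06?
Yes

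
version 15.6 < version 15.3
False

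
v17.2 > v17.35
False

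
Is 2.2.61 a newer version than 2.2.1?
Yes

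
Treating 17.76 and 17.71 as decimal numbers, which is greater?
17.76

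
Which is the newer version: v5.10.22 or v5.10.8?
v5.10.22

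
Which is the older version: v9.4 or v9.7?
v9.4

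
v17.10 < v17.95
True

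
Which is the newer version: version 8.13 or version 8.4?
version 8.13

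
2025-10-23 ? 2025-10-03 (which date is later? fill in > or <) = >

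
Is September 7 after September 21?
No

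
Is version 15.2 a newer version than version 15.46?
No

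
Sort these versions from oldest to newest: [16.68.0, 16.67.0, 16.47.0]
[16.47.0, 16.67.0, 16.68.0]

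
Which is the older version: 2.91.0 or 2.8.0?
2.8.0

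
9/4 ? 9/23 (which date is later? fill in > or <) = <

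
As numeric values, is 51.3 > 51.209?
True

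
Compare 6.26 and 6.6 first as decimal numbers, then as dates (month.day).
As decimals: 6.26 < 6.6. As dates: 6/26 is later than 6/6 (day 26 > day 6).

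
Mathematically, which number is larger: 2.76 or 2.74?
2.76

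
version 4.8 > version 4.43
False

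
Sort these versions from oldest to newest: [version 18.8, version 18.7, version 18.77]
[version 18.7, version 18.8, version 18.77]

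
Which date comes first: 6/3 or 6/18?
6/3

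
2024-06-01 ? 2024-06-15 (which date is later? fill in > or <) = <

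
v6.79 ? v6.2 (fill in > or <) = >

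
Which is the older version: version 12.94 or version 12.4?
version 12.4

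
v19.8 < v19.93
True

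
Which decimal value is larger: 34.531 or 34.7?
34.7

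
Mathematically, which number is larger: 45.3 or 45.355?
45.355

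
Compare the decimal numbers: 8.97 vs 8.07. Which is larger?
8.97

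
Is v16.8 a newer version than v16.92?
No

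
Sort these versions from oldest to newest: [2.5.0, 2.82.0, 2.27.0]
[2.5.0, 2.27.0, 2.82.0]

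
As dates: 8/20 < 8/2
False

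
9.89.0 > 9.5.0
True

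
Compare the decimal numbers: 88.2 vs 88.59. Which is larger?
88.59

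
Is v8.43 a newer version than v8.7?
Yes. Version numbers are compared segment by segment as integers, not as decimals: minor version 43 > 7, so v8.43 > v8.7 (even though the decimal 8.43 < 8.7).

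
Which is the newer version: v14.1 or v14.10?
v14.10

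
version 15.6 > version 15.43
False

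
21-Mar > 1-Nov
False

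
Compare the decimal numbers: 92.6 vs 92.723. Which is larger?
92.723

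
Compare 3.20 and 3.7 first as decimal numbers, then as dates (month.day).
As decimals: 3.20 < 3.7. As dates: 3/20 is later than 3/7 (day 20 > day 7).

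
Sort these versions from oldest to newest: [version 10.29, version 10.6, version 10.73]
[version 10.6, version 10.29, version 10.73]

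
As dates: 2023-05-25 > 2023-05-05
True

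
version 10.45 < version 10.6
False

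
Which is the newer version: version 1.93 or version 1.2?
version 1.93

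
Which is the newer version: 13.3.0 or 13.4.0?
13.4.0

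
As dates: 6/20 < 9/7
True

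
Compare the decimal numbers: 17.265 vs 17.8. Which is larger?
17.8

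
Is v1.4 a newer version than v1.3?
Yes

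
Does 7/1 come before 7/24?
Yes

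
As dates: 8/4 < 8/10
True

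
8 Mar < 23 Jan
False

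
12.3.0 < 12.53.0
True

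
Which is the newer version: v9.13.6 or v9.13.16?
v9.13.16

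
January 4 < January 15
True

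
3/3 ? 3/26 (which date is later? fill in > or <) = <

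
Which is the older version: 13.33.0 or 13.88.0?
13.33.0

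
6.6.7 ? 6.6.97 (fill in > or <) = <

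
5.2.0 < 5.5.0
True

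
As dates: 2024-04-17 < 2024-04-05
False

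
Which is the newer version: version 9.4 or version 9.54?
version 9.54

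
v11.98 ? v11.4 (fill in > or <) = >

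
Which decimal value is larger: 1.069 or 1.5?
1.5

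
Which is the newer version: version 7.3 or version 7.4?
version 7.4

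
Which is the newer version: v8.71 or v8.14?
v8.71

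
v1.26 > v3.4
False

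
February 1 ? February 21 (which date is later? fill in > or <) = <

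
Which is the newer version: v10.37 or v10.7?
v10.37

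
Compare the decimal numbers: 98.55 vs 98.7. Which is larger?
98.7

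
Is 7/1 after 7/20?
No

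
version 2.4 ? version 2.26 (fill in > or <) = <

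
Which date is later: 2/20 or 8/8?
8/8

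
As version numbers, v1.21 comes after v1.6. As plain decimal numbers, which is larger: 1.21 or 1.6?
1.6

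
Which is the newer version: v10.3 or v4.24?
v10.3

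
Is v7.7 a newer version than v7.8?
No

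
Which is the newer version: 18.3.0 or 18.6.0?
18.6.0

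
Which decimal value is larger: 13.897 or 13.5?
13.897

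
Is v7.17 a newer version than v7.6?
Yes. Version numbers are compared segment by segment as integers, not as decimals: minor version 17 > 6, so v7.17 > v7.6 (even though the decimal 7.17 < 7.6).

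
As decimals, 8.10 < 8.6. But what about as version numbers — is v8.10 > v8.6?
True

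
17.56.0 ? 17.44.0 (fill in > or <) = >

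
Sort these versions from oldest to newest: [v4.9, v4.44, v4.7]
[v4.7, v4.9, v4.44]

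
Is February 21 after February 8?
Yes. Day 21 comes after day 8 in February — this is a date comparison, not a decimal one (the decimal 2.21 would be smaller than 2.8).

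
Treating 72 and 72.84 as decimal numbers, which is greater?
72.84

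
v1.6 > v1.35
False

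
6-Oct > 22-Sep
True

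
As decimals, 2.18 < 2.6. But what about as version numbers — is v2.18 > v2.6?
True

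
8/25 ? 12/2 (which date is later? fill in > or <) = <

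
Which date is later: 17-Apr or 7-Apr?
17-Apr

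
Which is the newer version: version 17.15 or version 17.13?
version 17.15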